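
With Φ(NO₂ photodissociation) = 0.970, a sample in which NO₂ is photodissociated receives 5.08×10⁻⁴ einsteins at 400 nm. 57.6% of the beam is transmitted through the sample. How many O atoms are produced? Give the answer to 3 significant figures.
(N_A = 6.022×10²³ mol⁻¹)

1.26×10²⁰ atoms

Fraction absorbed: 1 − 57.6/100 = 0.4240.
Photons absorbed: 0.4240 × 5.08×10⁻⁴ = 2.154×10⁻⁴ mol.
Product: Φ × n_abs = 0.970 × 2.154×10⁻⁴ = 2.089×10⁻⁴ mol.
As a count: 2.089×10⁻⁴ × 6.022×10²³ = 1.26×10²⁰.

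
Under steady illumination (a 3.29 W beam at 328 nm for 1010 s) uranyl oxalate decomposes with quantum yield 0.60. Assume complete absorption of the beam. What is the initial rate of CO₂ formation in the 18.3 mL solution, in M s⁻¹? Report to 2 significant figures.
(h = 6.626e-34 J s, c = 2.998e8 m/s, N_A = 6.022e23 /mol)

Photon energy at 328 nm: hc/λ = (6.626e-34)(2.998e8)/(328e-9) = 6.056e-19 J.
Energy delivered: (3.29 W)(1010 s) = 3323 J.
Photons incident: 3323 / 6.056e-19 = 5.487e21, i.e. 5.487e21/6.022e23 = 0.009112 mol.
Product formed: 0.60 × 0.009112 = 0.005467 mol.
Rate: 0.005467 mol / (1010 s × 0.0183 L) = 3.0e-4 M s⁻¹.

3.0e-4 M s⁻¹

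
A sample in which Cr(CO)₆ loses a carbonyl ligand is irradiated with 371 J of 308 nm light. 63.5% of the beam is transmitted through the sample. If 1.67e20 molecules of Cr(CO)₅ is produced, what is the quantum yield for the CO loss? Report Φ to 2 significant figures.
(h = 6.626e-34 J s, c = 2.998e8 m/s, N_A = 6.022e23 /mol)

Product: 1.67e20 / 6.022e23 = 2.773e-4 mol.
Photon energy at 308 nm: hc/λ = (6.626e-34)(2.998e8)/(308e-9) = 6.450e-19 J.
Photons incident: 371 / 6.450e-19 = 5.752e20, i.e. 5.752e20/6.022e23 = 9.552e-4 mol.
Fraction absorbed: 1 − 63.5/100 = 0.3650.
Photons absorbed: 0.3650 × 9.552e-4 = 3.486e-4 mol.
Φ = 2.773e-4 mol / 3.486e-4 mol photons = 0.80.

Φ = 0.80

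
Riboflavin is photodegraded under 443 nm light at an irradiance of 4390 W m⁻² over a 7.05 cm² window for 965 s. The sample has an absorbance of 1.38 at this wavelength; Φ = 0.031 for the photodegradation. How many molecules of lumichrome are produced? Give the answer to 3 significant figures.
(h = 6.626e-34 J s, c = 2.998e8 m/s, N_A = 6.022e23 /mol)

1.98e20 molecules

Photon energy at 443 nm: hc/λ = (6.626e-34)(2.998e8)/(443e-9) = 4.484e-19 J.
Energy delivered: (4390 W m⁻²)(7.05e-4 m²)(965 s) = 2987 J.
Photons incident: 2987 / 4.484e-19 = 6.661e21, i.e. 6.661e21/6.022e23 = 0.01106 mol.
Fraction absorbed: 1 − 10^(−1.38) = 0.9583.
Photons absorbed: 0.9583 × 0.01106 = 0.01060 mol.
Product: Φ × n_abs = 0.031 × 0.01060 = 3.286e-4 mol.
As a count: 3.286e-4 × 6.022e23 = 1.98e20.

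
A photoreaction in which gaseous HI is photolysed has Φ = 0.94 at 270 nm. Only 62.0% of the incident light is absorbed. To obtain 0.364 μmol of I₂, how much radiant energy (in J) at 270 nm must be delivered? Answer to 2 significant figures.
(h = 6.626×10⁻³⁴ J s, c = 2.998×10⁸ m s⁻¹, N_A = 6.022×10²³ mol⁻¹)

Product: 0.364 μmol = 3.64×10⁻⁷ mol.
Photons that must be absorbed: 3.64×10⁻⁷ / 0.94 = 3.872×10⁻⁷ mol.
Incident photons needed: 3.872×10⁻⁷ / 0.620 = 6.245×10⁻⁷ mol.
Photon energy: hc/λ = 7.357×10⁻¹⁹ J; per mole, 4.430×10⁵ J mol⁻¹.
Energy required: 6.245×10⁻⁷ × 4.430×10⁵ = 0.28 J.

0.28 J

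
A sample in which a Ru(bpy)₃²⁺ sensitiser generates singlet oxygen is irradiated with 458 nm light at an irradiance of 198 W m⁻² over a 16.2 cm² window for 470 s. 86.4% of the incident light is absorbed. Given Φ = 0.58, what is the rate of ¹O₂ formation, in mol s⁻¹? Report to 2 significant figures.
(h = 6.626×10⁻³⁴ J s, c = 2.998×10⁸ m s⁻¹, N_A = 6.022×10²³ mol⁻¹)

Photon energy at 458 nm: hc/λ = (6.626×10⁻³⁴)(2.998×10⁸)/(458×10⁻⁹) = 4.337×10⁻¹⁹ J.
Energy delivered: (198 W m⁻²)(16.2×10⁻⁴ m²)(470 s) = 150.8 J.
Photons incident: 150.8 / 4.337×10⁻¹⁹ = 3.477×10²⁰, i.e. 3.477×10²⁰/6.022×10²³ = 5.774×10⁻⁴ mol.
Photons absorbed: 0.864 × 5.774×10⁻⁴ = 4.989×10⁻⁴ mol.
Product formed: 0.58 × 4.989×10⁻⁴ = 2.894×10⁻⁴ mol.
Rate: 2.894×10⁻⁴ / 470 s = 6.2×10⁻⁷ mol s⁻¹.

6.2×10⁻⁷ mol s⁻¹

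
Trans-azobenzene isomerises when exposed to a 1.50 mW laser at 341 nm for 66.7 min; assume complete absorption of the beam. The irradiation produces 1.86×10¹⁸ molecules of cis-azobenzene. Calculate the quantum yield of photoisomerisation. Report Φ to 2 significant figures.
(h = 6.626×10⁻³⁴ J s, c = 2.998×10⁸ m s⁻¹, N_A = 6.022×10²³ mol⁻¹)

Φ = 0.18

Product: 1.86×10¹⁸ / 6.022×10²³ = 3.089×10⁻⁶ mol.
Photon energy at 341 nm: hc/λ = (6.626×10⁻³⁴)(2.998×10⁸)/(341×10⁻⁹) = 5.825×10⁻¹⁹ J.
Energy delivered: (1.50 mW)(4002 s) = 6.003 J.
Photons incident: 6.003 / 5.825×10⁻¹⁹ = 1.031×10¹⁹, i.e. 1.031×10¹⁹/6.022×10²³ = 1.712×10⁻⁵ mol.
Φ = 3.089×10⁻⁶ mol / 1.712×10⁻⁵ mol photons = 0.18.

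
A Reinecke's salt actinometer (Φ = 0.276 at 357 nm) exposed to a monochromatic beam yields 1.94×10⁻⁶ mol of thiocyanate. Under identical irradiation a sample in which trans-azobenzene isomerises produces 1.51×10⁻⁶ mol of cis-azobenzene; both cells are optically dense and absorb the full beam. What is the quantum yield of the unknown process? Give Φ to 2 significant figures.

Photons absorbed by the actinometer: 1.94×10⁻⁶ / 0.276 = 7.029×10⁻⁶ mol.
Φ(unknown) = 1.51×10⁻⁶ / 7.029×10⁻⁶ = 0.21.

Φ = 0.21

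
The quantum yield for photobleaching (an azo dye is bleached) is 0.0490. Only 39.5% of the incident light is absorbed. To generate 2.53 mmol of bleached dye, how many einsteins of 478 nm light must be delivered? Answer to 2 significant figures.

0.13 einstein

Product: 2.53 mmol = 0.00253 mol.
Photons that must be absorbed: 0.00253 / 0.0490 = 0.05163 mol.
Incident photons needed: 0.05163 / 0.395 = 0.1307 mol.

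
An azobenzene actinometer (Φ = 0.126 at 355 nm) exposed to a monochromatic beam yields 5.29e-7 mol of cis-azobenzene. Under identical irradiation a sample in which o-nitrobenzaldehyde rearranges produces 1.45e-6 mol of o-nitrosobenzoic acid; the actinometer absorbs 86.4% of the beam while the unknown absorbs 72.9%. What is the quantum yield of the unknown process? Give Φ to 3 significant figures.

Photons absorbed by the actinometer: 5.29e-7 / 0.126 = 4.198e-6 mol.
Incident flux: 4.198e-6 / 0.864 = 4.859e-6 einstein.
Absorbed by unknown: 0.729 × 4.859e-6 = 3.542e-6 mol.
Φ(unknown) = 1.45e-6 / 3.542e-6 = 0.409.

Φ = 0.409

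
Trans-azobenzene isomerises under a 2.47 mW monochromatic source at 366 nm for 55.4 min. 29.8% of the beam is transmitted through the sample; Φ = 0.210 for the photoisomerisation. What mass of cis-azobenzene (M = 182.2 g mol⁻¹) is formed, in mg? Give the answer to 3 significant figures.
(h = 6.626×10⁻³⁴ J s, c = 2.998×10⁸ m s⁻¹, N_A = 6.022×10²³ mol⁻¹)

0.675 mg

Photon energy at 366 nm: hc/λ = (6.626×10⁻³⁴)(2.998×10⁸)/(366×10⁻⁹) = 5.428×10⁻¹⁹ J.
Energy delivered: (2.47 mW)(3324 s) = 8.210 J.
Photons incident: 8.210 / 5.428×10⁻¹⁹ = 1.513×10¹⁹, i.e. 1.513×10¹⁹/6.022×10²³ = 2.512×10⁻⁵ mol.
Fraction absorbed: 1 − 29.8/100 = 0.7020.
Photons absorbed: 0.7020 × 2.512×10⁻⁵ = 1.763×10⁻⁵ mol.
Product: Φ × n_abs = 0.210 × 1.763×10⁻⁵ = 3.702×10⁻⁶ mol.
Mass: 3.702×10⁻⁶ × 182.2 = 6.745×10⁻⁴ g = 0.675 mg.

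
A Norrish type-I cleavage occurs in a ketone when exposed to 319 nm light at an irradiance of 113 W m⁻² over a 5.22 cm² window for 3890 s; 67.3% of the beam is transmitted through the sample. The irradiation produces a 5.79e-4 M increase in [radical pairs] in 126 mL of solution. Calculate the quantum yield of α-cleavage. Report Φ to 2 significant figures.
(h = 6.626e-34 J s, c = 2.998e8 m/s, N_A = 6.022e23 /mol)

Product: (5.79e-4 M)(0.126 L) = 7.295e-5 mol.
Photon energy at 319 nm: hc/λ = (6.626e-34)(2.998e8)/(319e-9) = 6.227e-19 J.
Energy delivered: (113 W m⁻²)(5.22e-4 m²)(3890 s) = 229.5 J.
Photons incident: 229.5 / 6.227e-19 = 3.686e20, i.e. 3.686e20/6.022e23 = 6.121e-4 mol.
Fraction absorbed: 1 − 67.3/100 = 0.3270.
Photons absorbed: 0.3270 × 6.121e-4 = 2.002e-4 mol.
Φ = 7.295e-5 mol / 2.002e-4 mol photons = 0.36.

Φ = 0.36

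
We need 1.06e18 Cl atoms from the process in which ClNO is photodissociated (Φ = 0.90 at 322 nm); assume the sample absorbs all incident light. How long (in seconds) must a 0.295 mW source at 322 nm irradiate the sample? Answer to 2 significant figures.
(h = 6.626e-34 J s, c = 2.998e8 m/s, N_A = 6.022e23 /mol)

t ≈ 2500 s

Product: 1.06e18 / 6.022e23 = 1.760e-6 mol.
Photons that must be absorbed: 1.760e-6 / 0.90 = 1.956e-6 mol.
Photon energy: hc/λ = 6.169e-19 J; per mole, 3.715e5 J mol⁻¹.
Energy required: 1.956e-6 × 3.715e5 = 0.7267 J.
Time: 0.7267 J / 0.000295 W = 2500 s.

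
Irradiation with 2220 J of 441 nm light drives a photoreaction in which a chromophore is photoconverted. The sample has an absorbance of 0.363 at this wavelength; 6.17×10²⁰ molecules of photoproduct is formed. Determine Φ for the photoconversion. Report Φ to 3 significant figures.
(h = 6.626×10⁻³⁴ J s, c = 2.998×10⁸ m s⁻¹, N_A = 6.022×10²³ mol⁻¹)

Product: 6.17×10²⁰ / 6.022×10²³ = 0.001025 mol.
Photon energy at 441 nm: hc/λ = (6.626×10⁻³⁴)(2.998×10⁸)/(441×10⁻⁹) = 4.504×10⁻¹⁹ J.
Photons incident: 2220 / 4.504×10⁻¹⁹ = 4.929×10²¹, i.e. 4.929×10²¹/6.022×10²³ = 0.008185 mol.
Fraction absorbed: 1 − 10^(−0.363) = 0.5665.
Photons absorbed: 0.5665 × 0.008185 = 0.004637 mol.
Φ = 0.001025 mol / 0.004637 mol photons = 0.221.

Φ = 0.221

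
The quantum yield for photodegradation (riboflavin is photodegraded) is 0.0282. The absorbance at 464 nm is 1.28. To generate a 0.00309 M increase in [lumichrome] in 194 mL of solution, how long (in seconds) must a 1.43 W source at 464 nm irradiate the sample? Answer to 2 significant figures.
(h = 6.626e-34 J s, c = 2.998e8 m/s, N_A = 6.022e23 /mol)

Product: (0.00309 M)(0.194 L) = 5.995e-4 mol.
Photons that must be absorbed: 5.995e-4 / 0.0282 = 0.02126 mol.
Fraction absorbed: 1 − 10^(−1.28) = 0.9475.
Incident photons needed: 0.02126 / 0.9475 = 0.02244 mol.
Photon energy: hc/λ = 4.281e-19 J; per mole, 2.578e5 J mol⁻¹.
Energy required: 0.02244 × 2.578e5 = 5785 J.
Time: 5785 J / 1.43 W = 4000 s.

t ≈ 4000 s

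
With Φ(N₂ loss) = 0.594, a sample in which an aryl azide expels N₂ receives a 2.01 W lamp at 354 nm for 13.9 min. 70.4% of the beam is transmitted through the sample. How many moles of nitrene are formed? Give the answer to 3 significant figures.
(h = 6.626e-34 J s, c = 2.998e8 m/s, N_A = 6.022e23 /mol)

Photon energy at 354 nm: hc/λ = (6.626e-34)(2.998e8)/(354e-9) = 5.612e-19 J.
Energy delivered: (2.01 W)(834 s) = 1676 J.
Photons incident: 1676 / 5.612e-19 = 2.986e21, i.e. 2.986e21/6.022e23 = 0.004958 mol.
Fraction absorbed: 1 − 70.4/100 = 0.2960.
Photons absorbed: 0.2960 × 0.004958 = 0.001468 mol.
Product: Φ × n_abs = 0.594 × 0.001468 = 8.720e-4 mol.

8.72e-4 mol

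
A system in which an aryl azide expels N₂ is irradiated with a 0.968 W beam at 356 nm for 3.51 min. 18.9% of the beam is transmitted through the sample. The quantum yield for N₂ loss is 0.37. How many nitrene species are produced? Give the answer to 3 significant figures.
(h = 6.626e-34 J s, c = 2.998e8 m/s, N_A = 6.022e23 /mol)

Photon energy at 356 nm: hc/λ = (6.626e-34)(2.998e8)/(356e-9) = 5.580e-19 J.
Energy delivered: (0.968 W)(210.6 s) = 203.9 J.
Photons incident: 203.9 / 5.580e-19 = 3.654e20, i.e. 3.654e20/6.022e23 = 6.068e-4 mol.
Fraction absorbed: 1 − 18.9/100 = 0.8110.
Photons absorbed: 0.8110 × 6.068e-4 = 4.921e-4 mol.
Product: Φ × n_abs = 0.37 × 4.921e-4 = 1.821e-4 mol.
As a count: 1.821e-4 × 6.022e23 = 1.10e20.

1.10e20 species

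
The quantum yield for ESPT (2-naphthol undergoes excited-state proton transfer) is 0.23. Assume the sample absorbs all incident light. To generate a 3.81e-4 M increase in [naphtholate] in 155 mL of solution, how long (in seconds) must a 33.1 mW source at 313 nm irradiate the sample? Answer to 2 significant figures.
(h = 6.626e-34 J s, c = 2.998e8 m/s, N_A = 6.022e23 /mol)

Product: (3.81e-4 M)(0.155 L) = 5.905e-5 mol.
Photons that must be absorbed: 5.905e-5 / 0.23 = 2.567e-4 mol.
Photon energy: hc/λ = 6.347e-19 J; per mole, 3.822e5 J mol⁻¹.
Energy required: 2.567e-4 × 3.822e5 = 98.11 J.
Time: 98.11 J / 0.0331 W = 3000 s.

t ≈ 3000 s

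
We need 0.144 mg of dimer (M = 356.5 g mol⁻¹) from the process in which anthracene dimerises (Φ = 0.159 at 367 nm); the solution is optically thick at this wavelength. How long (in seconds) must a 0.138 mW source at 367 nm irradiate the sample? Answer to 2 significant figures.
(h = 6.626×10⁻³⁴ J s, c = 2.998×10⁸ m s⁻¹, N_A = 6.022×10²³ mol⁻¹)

Product: 0.144 mg / 356.5 g mol⁻¹ = 4.039×10⁻⁷ mol.
Photons that must be absorbed: 4.039×10⁻⁷ / 0.159 = 2.540×10⁻⁶ mol.
Photon energy: hc/λ = 5.413×10⁻¹⁹ J; per mole, 3.260×10⁵ J mol⁻¹.
Energy required: 2.540×10⁻⁶ × 3.260×10⁵ = 0.8280 J.
Time: 0.8280 J / 0.000138 W = 6000 s.

t ≈ 6000 s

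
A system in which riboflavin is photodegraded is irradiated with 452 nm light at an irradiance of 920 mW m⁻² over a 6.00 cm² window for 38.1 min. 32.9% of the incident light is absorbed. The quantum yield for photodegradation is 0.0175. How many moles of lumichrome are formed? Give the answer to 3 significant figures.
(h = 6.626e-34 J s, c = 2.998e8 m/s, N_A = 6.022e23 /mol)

2.75e-8 mol

Photon energy at 452 nm: hc/λ = (6.626e-34)(2.998e8)/(452e-9) = 4.395e-19 J.
Energy delivered: (920 mW m⁻²)(6.00e-4 m²)(2286 s) = 1.262 J.
Photons incident: 1.262 / 4.395e-19 = 2.871e18, i.e. 2.871e18/6.022e23 = 4.768e-6 mol.
Photons absorbed: 0.329 × 4.768e-6 = 1.569e-6 mol.
Product: Φ × n_abs = 0.0175 × 1.569e-6 = 2.746e-8 mol.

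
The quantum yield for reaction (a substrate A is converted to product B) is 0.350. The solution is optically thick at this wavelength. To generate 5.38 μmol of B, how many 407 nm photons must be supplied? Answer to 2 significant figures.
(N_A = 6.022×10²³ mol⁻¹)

Product: 5.38 μmol = 5.38×10⁻⁶ mol.
Photons that must be absorbed: 5.38×10⁻⁶ / 0.350 = 1.537×10⁻⁵ mol.
Photon count: 1.537×10⁻⁵ × 6.022×10²³ = 9.3×10¹⁸.

9.3×10¹⁸ photons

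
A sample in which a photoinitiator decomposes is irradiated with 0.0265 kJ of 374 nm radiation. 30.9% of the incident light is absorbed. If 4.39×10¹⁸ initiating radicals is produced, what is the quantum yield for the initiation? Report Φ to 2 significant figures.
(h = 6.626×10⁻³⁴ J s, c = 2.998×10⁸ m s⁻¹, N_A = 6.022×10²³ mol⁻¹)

Product: 4.39×10¹⁸ / 6.022×10²³ = 7.290×10⁻⁶ mol.
Photon energy at 374 nm: hc/λ = (6.626×10⁻³⁴)(2.998×10⁸)/(374×10⁻⁹) = 5.311×10⁻¹⁹ J.
Incident energy: 0.0265 kJ = 26.5 J.
Photons incident: 26.5 / 5.311×10⁻¹⁹ = 4.990×10¹⁹, i.e. 4.990×10¹⁹/6.022×10²³ = 8.286×10⁻⁵ mol.
Photons absorbed: 0.309 × 8.286×10⁻⁵ = 2.560×10⁻⁵ mol.
Φ = 7.290×10⁻⁶ mol / 2.560×10⁻⁵ mol photons = 0.28.

Φ = 0.28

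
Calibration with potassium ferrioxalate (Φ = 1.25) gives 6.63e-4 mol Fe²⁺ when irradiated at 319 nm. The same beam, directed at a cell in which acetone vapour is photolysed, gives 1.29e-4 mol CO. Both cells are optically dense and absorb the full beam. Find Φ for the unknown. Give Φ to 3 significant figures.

Φ = 0.243

Photons absorbed by the actinometer: 6.63e-4 / 1.25 = 5.304e-4 mol.
Φ(unknown) = 1.29e-4 / 5.304e-4 = 0.243.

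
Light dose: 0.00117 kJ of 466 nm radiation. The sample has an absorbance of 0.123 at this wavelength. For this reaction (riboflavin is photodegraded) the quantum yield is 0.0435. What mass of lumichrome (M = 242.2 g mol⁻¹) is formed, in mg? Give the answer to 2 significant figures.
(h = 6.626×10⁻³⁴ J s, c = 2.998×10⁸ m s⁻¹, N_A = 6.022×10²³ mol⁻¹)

0.012 mg

Photon energy at 466 nm: hc/λ = (6.626×10⁻³⁴)(2.998×10⁸)/(466×10⁻⁹) = 4.263×10⁻¹⁹ J.
Incident energy: 0.00117 kJ = 1.17 J.
Photons incident: 1.17 / 4.263×10⁻¹⁹ = 2.745×10¹⁸, i.e. 2.745×10¹⁸/6.022×10²³ = 4.558×10⁻⁶ mol.
Fraction absorbed: 1 − 10^(−0.123) = 0.2466.
Photons absorbed: 0.2466 × 4.558×10⁻⁶ = 1.124×10⁻⁶ mol.
Product: Φ × n_abs = 0.0435 × 1.124×10⁻⁶ = 4.889×10⁻⁸ mol.
Mass: 4.889×10⁻⁸ × 242.2 = 1.184×10⁻⁵ g = 0.012 mg.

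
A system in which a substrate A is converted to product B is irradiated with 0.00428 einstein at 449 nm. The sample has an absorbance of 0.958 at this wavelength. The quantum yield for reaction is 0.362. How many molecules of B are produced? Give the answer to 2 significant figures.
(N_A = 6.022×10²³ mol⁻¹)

8.3×10²⁰ molecules

Fraction absorbed: 1 − 10^(−0.958) = 0.8898.
Photons absorbed: 0.8898 × 0.00428 = 0.003808 mol.
Product: Φ × n_abs = 0.362 × 0.003808 = 0.001378 mol.
As a count: 0.001378 × 6.022×10²³ = 8.3×10²⁰.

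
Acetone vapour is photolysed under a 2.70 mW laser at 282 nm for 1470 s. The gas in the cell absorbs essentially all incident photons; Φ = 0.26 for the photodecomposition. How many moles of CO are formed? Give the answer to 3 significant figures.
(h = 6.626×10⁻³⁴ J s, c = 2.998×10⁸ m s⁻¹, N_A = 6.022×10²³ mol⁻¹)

2.43×10⁻⁶ mol

Photon energy at 282 nm: hc/λ = (6.626×10⁻³⁴)(2.998×10⁸)/(282×10⁻⁹) = 7.044×10⁻¹⁹ J.
Energy delivered: (2.70 mW)(1470 s) = 3.969 J.
Photons incident: 3.969 / 7.044×10⁻¹⁹ = 5.635×10¹⁸, i.e. 5.635×10¹⁸/6.022×10²³ = 9.357×10⁻⁶ mol.
Product: Φ × n_abs = 0.26 × 9.357×10⁻⁶ = 2.433×10⁻⁶ mol.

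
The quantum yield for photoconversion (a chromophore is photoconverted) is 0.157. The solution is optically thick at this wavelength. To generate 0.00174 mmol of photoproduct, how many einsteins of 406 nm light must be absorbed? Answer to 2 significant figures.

1.1×10⁻⁵ einstein

Product: 0.00174 mmol = 1.74×10⁻⁶ mol.
Photons that must be absorbed: 1.74×10⁻⁶ / 0.157 = 1.108×10⁻⁵ mol.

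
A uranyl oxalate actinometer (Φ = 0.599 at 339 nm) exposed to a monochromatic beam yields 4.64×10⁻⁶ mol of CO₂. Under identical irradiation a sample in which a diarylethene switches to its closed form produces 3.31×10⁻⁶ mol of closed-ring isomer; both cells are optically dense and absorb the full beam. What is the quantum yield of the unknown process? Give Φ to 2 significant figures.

Φ = 0.43

Photons absorbed by the actinometer: 4.64×10⁻⁶ / 0.599 = 7.746×10⁻⁶ mol.
Φ(unknown) = 3.31×10⁻⁶ / 7.746×10⁻⁶ = 0.43.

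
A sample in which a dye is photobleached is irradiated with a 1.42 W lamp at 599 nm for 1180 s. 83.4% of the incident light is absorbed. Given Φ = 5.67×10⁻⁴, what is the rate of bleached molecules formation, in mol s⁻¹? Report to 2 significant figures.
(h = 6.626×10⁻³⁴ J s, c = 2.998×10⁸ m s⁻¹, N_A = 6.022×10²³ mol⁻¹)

3.4×10⁻⁹ mol s⁻¹

Photon energy at 599 nm: hc/λ = (6.626×10⁻³⁴)(2.998×10⁸)/(599×10⁻⁹) = 3.316×10⁻¹⁹ J.
Energy delivered: (1.42 W)(1180 s) = 1676 J.
Photons incident: 1676 / 3.316×10⁻¹⁹ = 5.054×10²¹, i.e. 5.054×10²¹/6.022×10²³ = 0.008393 mol.
Photons absorbed: 0.834 × 0.008393 = 0.007000 mol.
Product formed: 5.67×10⁻⁴ × 0.007000 = 3.969×10⁻⁶ mol.
Rate: 3.969×10⁻⁶ / 1180 s = 3.4×10⁻⁹ mol s⁻¹.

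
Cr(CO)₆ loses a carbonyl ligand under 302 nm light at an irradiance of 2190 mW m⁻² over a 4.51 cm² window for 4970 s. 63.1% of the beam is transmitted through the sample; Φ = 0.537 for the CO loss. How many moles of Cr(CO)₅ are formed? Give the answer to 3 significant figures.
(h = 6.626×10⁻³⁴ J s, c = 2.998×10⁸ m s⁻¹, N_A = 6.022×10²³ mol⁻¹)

Photon energy at 302 nm: hc/λ = (6.626×10⁻³⁴)(2.998×10⁸)/(302×10⁻⁹) = 6.578×10⁻¹⁹ J.
Energy delivered: (2190 mW m⁻²)(4.51×10⁻⁴ m²)(4970 s) = 4.909 J.
Photons incident: 4.909 / 6.578×10⁻¹⁹ = 7.463×10¹⁸, i.e. 7.463×10¹⁸/6.022×10²³ = 1.239×10⁻⁵ mol.
Fraction absorbed: 1 − 63.1/100 = 0.3690.
Photons absorbed: 0.3690 × 1.239×10⁻⁵ = 4.572×10⁻⁶ mol.
Product: Φ × n_abs = 0.537 × 4.572×10⁻⁶ = 2.455×10⁻⁶ mol.

2.46×10⁻⁶ mol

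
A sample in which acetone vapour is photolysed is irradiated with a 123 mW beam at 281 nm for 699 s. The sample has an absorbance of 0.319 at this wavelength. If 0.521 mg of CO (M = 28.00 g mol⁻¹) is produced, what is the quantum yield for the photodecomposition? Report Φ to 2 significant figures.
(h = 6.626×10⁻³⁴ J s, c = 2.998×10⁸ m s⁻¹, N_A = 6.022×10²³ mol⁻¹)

Product: 0.521 mg / 28.00 g mol⁻¹ = 1.861×10⁻⁵ mol.
Photon energy at 281 nm: hc/λ = (6.626×10⁻³⁴)(2.998×10⁸)/(281×10⁻⁹) = 7.069×10⁻¹⁹ J.
Energy delivered: (123 mW)(699 s) = 85.98 J.
Photons incident: 85.98 / 7.069×10⁻¹⁹ = 1.216×10²⁰, i.e. 1.216×10²⁰/6.022×10²³ = 2.019×10⁻⁴ mol.
Fraction absorbed: 1 − 10^(−0.319) = 0.5203.
Photons absorbed: 0.5203 × 2.019×10⁻⁴ = 1.050×10⁻⁴ mol.
Φ = 1.861×10⁻⁵ mol / 1.050×10⁻⁴ mol photons = 0.18.

Φ = 0.18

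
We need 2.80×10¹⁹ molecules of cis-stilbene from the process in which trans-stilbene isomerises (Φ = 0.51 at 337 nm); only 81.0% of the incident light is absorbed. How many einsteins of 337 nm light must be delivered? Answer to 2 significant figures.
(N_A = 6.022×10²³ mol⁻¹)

1.1×10⁻⁴ einstein

Product: 2.80×10¹⁹ / 6.022×10²³ = 4.650×10⁻⁵ mol.
Photons that must be absorbed: 4.650×10⁻⁵ / 0.51 = 9.118×10⁻⁵ mol.
Incident photons needed: 9.118×10⁻⁵ / 0.810 = 1.126×10⁻⁴ mol.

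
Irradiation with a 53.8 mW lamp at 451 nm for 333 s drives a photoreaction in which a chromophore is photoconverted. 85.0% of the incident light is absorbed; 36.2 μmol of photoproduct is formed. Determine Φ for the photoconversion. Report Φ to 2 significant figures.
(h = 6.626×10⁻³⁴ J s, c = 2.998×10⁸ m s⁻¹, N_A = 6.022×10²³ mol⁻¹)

Φ = 0.63

Product: 36.2 μmol = 3.62×10⁻⁵ mol.
Photon energy at 451 nm: hc/λ = (6.626×10⁻³⁴)(2.998×10⁸)/(451×10⁻⁹) = 4.405×10⁻¹⁹ J.
Energy delivered: (53.8 mW)(333 s) = 17.92 J.
Photons incident: 17.92 / 4.405×10⁻¹⁹ = 4.068×10¹⁹, i.e. 4.068×10¹⁹/6.022×10²³ = 6.755×10⁻⁵ mol.
Photons absorbed: 0.850 × 6.755×10⁻⁵ = 5.742×10⁻⁵ mol.
Φ = 3.62×10⁻⁵ mol / 5.742×10⁻⁵ mol photons = 0.63.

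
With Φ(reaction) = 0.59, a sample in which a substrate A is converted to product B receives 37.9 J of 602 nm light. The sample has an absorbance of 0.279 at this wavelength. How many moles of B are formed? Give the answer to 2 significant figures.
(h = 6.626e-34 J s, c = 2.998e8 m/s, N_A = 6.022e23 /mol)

Photon energy at 602 nm: hc/λ = (6.626e-34)(2.998e8)/(602e-9) = 3.300e-19 J.
Photons incident: 37.9 / 3.300e-19 = 1.148e20, i.e. 1.148e20/6.022e23 = 1.906e-4 mol.
Fraction absorbed: 1 − 10^(−0.279) = 0.4740.
Photons absorbed: 0.4740 × 1.906e-4 = 9.034e-5 mol.
Product: Φ × n_abs = 0.59 × 9.034e-5 = 5.330e-5 mol.

5.3e-5 mol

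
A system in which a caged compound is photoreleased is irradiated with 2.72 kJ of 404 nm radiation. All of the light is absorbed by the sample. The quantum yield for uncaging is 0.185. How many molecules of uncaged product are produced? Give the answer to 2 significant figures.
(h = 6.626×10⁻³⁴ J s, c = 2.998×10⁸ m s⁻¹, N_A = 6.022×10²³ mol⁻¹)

Photon energy at 404 nm: hc/λ = (6.626×10⁻³⁴)(2.998×10⁸)/(404×10⁻⁹) = 4.917×10⁻¹⁹ J.
Incident energy: 2.72 kJ = 2720 J.
Photons incident: 2720 / 4.917×10⁻¹⁹ = 5.532×10²¹, i.e. 5.532×10²¹/6.022×10²³ = 0.009186 mol.
Product: Φ × n_abs = 0.185 × 0.009186 = 0.001699 mol.
As a count: 0.001699 × 6.022×10²³ = 1.0×10²¹.

1.0×10²¹ molecules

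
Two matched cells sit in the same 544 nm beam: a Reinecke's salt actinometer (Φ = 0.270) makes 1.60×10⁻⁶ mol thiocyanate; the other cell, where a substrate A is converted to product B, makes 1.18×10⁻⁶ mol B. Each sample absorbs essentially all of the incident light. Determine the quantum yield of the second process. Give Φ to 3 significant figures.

Φ = 0.199

Photons absorbed by the actinometer: 1.60×10⁻⁶ / 0.270 = 5.926×10⁻⁶ mol.
Φ(unknown) = 1.18×10⁻⁶ / 5.926×10⁻⁶ = 0.199.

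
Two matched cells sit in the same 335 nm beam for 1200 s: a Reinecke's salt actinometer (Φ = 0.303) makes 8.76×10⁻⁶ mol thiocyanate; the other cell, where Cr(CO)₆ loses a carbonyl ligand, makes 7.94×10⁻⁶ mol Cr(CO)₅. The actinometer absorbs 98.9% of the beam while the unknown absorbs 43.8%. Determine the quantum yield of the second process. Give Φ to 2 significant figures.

Φ = 0.62

Photons absorbed by the actinometer: 8.76×10⁻⁶ / 0.303 = 2.891×10⁻⁵ mol.
Incident flux: 2.891×10⁻⁵ / 0.989 = 2.923×10⁻⁵ einstein.
Absorbed by unknown: 0.438 × 2.923×10⁻⁵ = 1.280×10⁻⁵ mol.
Φ(unknown) = 7.94×10⁻⁶ / 1.280×10⁻⁵ = 0.62.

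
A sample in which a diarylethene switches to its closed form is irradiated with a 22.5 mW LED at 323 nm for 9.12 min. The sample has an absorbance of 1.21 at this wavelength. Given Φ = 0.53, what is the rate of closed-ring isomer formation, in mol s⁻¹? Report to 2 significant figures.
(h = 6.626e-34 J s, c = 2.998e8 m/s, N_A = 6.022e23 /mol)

Photon energy at 323 nm: hc/λ = (6.626e-34)(2.998e8)/(323e-9) = 6.150e-19 J.
Energy delivered: (22.5 mW)(547.2 s) = 12.31 J.
Photons incident: 12.31 / 6.150e-19 = 2.002e19, i.e. 2.002e19/6.022e23 = 3.324e-5 mol.
Fraction absorbed: 1 − 10^(−1.21) = 0.9383.
Photons absorbed: 0.9383 × 3.324e-5 = 3.119e-5 mol.
Product formed: 0.53 × 3.119e-5 = 1.653e-5 mol.
Rate: 1.653e-5 / 547.2 s = 3.0e-8 mol s⁻¹.

3.0e-8 mol s⁻¹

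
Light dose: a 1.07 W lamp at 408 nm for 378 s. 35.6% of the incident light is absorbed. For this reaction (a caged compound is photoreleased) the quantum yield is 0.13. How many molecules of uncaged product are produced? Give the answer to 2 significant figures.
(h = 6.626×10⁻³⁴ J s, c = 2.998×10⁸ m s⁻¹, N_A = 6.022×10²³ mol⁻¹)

Photon energy at 408 nm: hc/λ = (6.626×10⁻³⁴)(2.998×10⁸)/(408×10⁻⁹) = 4.869×10⁻¹⁹ J.
Energy delivered: (1.07 W)(378 s) = 404.5 J.
Photons incident: 404.5 / 4.869×10⁻¹⁹ = 8.308×10²⁰, i.e. 8.308×10²⁰/6.022×10²³ = 0.001380 mol.
Photons absorbed: 0.356 × 0.001380 = 4.913×10⁻⁴ mol.
Product: Φ × n_abs = 0.13 × 4.913×10⁻⁴ = 6.387×10⁻⁵ mol.
As a count: 6.387×10⁻⁵ × 6.022×10²³ = 3.8×10¹⁹.

3.8×10¹⁹ molecules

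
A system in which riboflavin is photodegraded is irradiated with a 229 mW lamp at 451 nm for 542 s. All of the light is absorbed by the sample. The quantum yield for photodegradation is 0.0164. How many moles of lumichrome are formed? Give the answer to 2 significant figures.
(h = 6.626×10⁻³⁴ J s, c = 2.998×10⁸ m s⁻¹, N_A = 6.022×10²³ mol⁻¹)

7.7×10⁻⁶ mol

Photon energy at 451 nm: hc/λ = (6.626×10⁻³⁴)(2.998×10⁸)/(451×10⁻⁹) = 4.405×10⁻¹⁹ J.
Energy delivered: (229 mW)(542 s) = 124.1 J.
Photons incident: 124.1 / 4.405×10⁻¹⁹ = 2.817×10²⁰, i.e. 2.817×10²⁰/6.022×10²³ = 4.678×10⁻⁴ mol.
Product: Φ × n_abs = 0.0164 × 4.678×10⁻⁴ = 7.672×10⁻⁶ mol.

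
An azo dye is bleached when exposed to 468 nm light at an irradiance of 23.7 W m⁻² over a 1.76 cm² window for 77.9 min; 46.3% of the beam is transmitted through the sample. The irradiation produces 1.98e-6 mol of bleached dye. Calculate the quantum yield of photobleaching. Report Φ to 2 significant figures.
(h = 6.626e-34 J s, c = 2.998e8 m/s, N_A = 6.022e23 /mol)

Photon energy at 468 nm: hc/λ = (6.626e-34)(2.998e8)/(468e-9) = 4.245e-19 J.
Energy delivered: (23.7 W m⁻²)(1.76e-4 m²)(4674 s) = 19.50 J.
Photons incident: 19.50 / 4.245e-19 = 4.594e19, i.e. 4.594e19/6.022e23 = 7.629e-5 mol.
Fraction absorbed: 1 − 46.3/100 = 0.5370.
Photons absorbed: 0.5370 × 7.629e-5 = 4.097e-5 mol.
Φ = 1.98e-6 mol / 4.097e-5 mol photons = 0.048.

Φ = 0.048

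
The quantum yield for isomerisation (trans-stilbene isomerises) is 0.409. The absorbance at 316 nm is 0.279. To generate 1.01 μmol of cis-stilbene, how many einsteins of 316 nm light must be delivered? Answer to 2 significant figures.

Product: 1.01 μmol = 1.01×10⁻⁶ mol.
Photons that must be absorbed: 1.01×10⁻⁶ / 0.409 = 2.469×10⁻⁶ mol.
Fraction absorbed: 1 − 10^(−0.279) = 0.4740.
Incident photons needed: 2.469×10⁻⁶ / 0.4740 = 5.209×10⁻⁶ mol.

5.2×10⁻⁶ einstein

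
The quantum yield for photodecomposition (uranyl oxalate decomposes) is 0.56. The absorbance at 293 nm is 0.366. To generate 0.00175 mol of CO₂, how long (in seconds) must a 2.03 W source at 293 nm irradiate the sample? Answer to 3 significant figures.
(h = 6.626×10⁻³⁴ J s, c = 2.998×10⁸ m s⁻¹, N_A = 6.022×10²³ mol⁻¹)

Photons that must be absorbed: 0.00175 / 0.56 = 0.003125 mol.
Fraction absorbed: 1 − 10^(−0.366) = 0.5695.
Incident photons needed: 0.003125 / 0.5695 = 0.005487 mol.
Photon energy: hc/λ = 6.780×10⁻¹⁹ J; per mole, 4.083×10⁵ J mol⁻¹.
Energy required: 0.005487 × 4.083×10⁵ = 2240 J.
Time: 2240 J / 2.03 W = 1100 s.

t ≈ 1100 s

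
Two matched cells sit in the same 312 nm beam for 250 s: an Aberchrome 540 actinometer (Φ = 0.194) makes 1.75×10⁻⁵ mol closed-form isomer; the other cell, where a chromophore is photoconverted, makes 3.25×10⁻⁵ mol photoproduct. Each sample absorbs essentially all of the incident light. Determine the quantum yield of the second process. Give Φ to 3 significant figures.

Photons absorbed by the actinometer: 1.75×10⁻⁵ / 0.194 = 9.021×10⁻⁵ mol.
Φ(unknown) = 3.25×10⁻⁵ / 9.021×10⁻⁵ = 0.360.

Φ = 0.360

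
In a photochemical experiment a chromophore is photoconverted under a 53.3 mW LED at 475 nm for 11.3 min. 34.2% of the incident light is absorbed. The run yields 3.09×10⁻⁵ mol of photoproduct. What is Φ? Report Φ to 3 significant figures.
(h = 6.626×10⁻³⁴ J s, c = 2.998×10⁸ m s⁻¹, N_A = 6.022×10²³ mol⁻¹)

Φ = 0.630

Photon energy at 475 nm: hc/λ = (6.626×10⁻³⁴)(2.998×10⁸)/(475×10⁻⁹) = 4.182×10⁻¹⁹ J.
Energy delivered: (53.3 mW)(678 s) = 36.14 J.
Photons incident: 36.14 / 4.182×10⁻¹⁹ = 8.642×10¹⁹, i.e. 8.642×10¹⁹/6.022×10²³ = 1.435×10⁻⁴ mol.
Photons absorbed: 0.342 × 1.435×10⁻⁴ = 4.908×10⁻⁵ mol.
Φ = 3.09×10⁻⁵ mol / 4.908×10⁻⁵ mol photons = 0.630.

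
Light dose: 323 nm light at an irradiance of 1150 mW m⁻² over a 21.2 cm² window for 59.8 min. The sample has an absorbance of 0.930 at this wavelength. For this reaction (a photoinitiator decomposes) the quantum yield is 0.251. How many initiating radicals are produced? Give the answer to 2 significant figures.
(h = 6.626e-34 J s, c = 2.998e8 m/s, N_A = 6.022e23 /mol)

Photon energy at 323 nm: hc/λ = (6.626e-34)(2.998e8)/(323e-9) = 6.150e-19 J.
Energy delivered: (1150 mW m⁻²)(21.2e-4 m²)(3588 s) = 8.748 J.
Photons incident: 8.748 / 6.150e-19 = 1.422e19, i.e. 1.422e19/6.022e23 = 2.361e-5 mol.
Fraction absorbed: 1 − 10^(−0.930) = 0.8825.
Photons absorbed: 0.8825 × 2.361e-5 = 2.084e-5 mol.
Product: Φ × n_abs = 0.251 × 2.084e-5 = 5.231e-6 mol.
As a count: 5.231e-6 × 6.022e23 = 3.2e18.

3.2e18 initiating radicals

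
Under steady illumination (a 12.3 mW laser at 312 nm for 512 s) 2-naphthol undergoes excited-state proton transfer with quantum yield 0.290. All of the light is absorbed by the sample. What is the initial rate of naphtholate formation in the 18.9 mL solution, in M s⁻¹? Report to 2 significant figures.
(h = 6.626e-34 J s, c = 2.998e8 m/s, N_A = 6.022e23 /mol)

4.9e-7 M s⁻¹

Photon energy at 312 nm: hc/λ = (6.626e-34)(2.998e8)/(312e-9) = 6.367e-19 J.
Energy delivered: (12.3 mW)(512 s) = 6.298 J.
Photons incident: 6.298 / 6.367e-19 = 9.892e18, i.e. 9.892e18/6.022e23 = 1.643e-5 mol.
Product formed: 0.290 × 1.643e-5 = 4.765e-6 mol.
Rate: 4.765e-6 mol / (512 s × 0.0189 L) = 4.9e-7 M s⁻¹.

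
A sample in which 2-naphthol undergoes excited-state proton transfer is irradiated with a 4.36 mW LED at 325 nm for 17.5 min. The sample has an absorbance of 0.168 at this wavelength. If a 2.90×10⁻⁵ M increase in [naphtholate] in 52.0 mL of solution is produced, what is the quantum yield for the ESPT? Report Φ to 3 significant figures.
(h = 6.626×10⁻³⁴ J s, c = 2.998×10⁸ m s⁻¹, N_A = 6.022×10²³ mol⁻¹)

Φ = 0.378

Product: (2.90×10⁻⁵ M)(0.052 L) = 1.508×10⁻⁶ mol.
Photon energy at 325 nm: hc/λ = (6.626×10⁻³⁴)(2.998×10⁸)/(325×10⁻⁹) = 6.112×10⁻¹⁹ J.
Energy delivered: (4.36 mW)(1050 s) = 4.578 J.
Photons incident: 4.578 / 6.112×10⁻¹⁹ = 7.490×10¹⁸, i.e. 7.490×10¹⁸/6.022×10²³ = 1.244×10⁻⁵ mol.
Fraction absorbed: 1 − 10^(−0.168) = 0.3208.
Photons absorbed: 0.3208 × 1.244×10⁻⁵ = 3.991×10⁻⁶ mol.
Φ = 1.508×10⁻⁶ mol / 3.991×10⁻⁶ mol photons = 0.378.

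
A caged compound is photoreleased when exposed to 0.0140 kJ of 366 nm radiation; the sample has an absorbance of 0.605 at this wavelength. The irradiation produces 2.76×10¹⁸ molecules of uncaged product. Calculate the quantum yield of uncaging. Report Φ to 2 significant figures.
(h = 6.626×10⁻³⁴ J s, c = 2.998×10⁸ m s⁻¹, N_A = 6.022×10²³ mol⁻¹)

Φ = 0.14

Product: 2.76×10¹⁸ / 6.022×10²³ = 4.583×10⁻⁶ mol.
Photon energy at 366 nm: hc/λ = (6.626×10⁻³⁴)(2.998×10⁸)/(366×10⁻⁹) = 5.428×10⁻¹⁹ J.
Incident energy: 0.0140 kJ = 14.0 J.
Photons incident: 14.0 / 5.428×10⁻¹⁹ = 2.579×10¹⁹, i.e. 2.579×10¹⁹/6.022×10²³ = 4.283×10⁻⁵ mol.
Fraction absorbed: 1 − 10^(−0.605) = 0.7517.
Photons absorbed: 0.7517 × 4.283×10⁻⁵ = 3.220×10⁻⁵ mol.
Φ = 4.583×10⁻⁶ mol / 3.220×10⁻⁵ mol photons = 0.14.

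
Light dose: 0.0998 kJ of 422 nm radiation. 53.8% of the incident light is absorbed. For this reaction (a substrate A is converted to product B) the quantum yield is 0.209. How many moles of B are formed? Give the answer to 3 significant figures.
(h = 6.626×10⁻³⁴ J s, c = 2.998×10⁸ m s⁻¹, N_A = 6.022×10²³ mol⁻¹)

Photon energy at 422 nm: hc/λ = (6.626×10⁻³⁴)(2.998×10⁸)/(422×10⁻⁹) = 4.707×10⁻¹⁹ J.
Incident energy: 0.0998 kJ = 99.8 J.
Photons incident: 99.8 / 4.707×10⁻¹⁹ = 2.120×10²⁰, i.e. 2.120×10²⁰/6.022×10²³ = 3.520×10⁻⁴ mol.
Photons absorbed: 0.538 × 3.520×10⁻⁴ = 1.894×10⁻⁴ mol.
Product: Φ × n_abs = 0.209 × 1.894×10⁻⁴ = 3.958×10⁻⁵ mol.

3.96×10⁻⁵ mol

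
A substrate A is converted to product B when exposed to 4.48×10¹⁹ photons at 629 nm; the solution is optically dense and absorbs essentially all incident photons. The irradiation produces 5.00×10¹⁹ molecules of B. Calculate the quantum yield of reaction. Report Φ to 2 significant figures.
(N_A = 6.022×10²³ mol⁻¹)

Φ = 1.1

Product: 5.00×10¹⁹ / 6.022×10²³ = 8.303×10⁻⁵ mol.
Moles of photons: 4.48×10¹⁹ / 6.022×10²³ = 7.439×10⁻⁵ mol.
Φ = 8.303×10⁻⁵ mol / 7.439×10⁻⁵ mol photons = 1.1.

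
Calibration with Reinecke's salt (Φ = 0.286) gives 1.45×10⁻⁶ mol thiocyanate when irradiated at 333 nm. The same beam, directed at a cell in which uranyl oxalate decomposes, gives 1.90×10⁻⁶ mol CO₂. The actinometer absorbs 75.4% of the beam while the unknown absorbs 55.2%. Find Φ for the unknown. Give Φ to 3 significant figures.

Φ = 0.512

Photons absorbed by the actinometer: 1.45×10⁻⁶ / 0.286 = 5.070×10⁻⁶ mol.
Incident flux: 5.070×10⁻⁶ / 0.754 = 6.724×10⁻⁶ einstein.
Absorbed by unknown: 0.552 × 6.724×10⁻⁶ = 3.712×10⁻⁶ mol.
Φ(unknown) = 1.90×10⁻⁶ / 3.712×10⁻⁶ = 0.512.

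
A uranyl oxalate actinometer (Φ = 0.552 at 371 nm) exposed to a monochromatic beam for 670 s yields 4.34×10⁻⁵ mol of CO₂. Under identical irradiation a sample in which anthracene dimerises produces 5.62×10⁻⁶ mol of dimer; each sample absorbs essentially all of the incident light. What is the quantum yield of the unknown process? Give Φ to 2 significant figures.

Φ = 0.071

Photons absorbed by the actinometer: 4.34×10⁻⁵ / 0.552 = 7.862×10⁻⁵ mol.
Φ(unknown) = 5.62×10⁻⁶ / 7.862×10⁻⁵ = 0.071.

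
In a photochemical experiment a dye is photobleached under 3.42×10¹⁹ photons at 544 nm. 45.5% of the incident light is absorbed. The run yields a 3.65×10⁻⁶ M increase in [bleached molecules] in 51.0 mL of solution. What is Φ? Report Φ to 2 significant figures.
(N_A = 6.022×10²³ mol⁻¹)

Φ = 0.0072

Product: (3.65×10⁻⁶ M)(0.051 L) = 1.862×10⁻⁷ mol.
Moles of photons: 3.42×10¹⁹ / 6.022×10²³ = 5.679×10⁻⁵ mol.
Photons absorbed: 0.455 × 5.679×10⁻⁵ = 2.584×10⁻⁵ mol.
Φ = 1.862×10⁻⁷ mol / 2.584×10⁻⁵ mol photons = 0.0072.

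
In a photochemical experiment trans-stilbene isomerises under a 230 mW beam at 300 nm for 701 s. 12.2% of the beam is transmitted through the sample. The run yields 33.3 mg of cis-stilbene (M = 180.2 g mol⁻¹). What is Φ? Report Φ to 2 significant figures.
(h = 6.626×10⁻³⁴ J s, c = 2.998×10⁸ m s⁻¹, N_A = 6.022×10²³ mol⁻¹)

Product: 33.3 mg / 180.2 g mol⁻¹ = 1.848×10⁻⁴ mol.
Photon energy at 300 nm: hc/λ = (6.626×10⁻³⁴)(2.998×10⁸)/(300×10⁻⁹) = 6.622×10⁻¹⁹ J.
Energy delivered: (230 mW)(701 s) = 161.2 J.
Photons incident: 161.2 / 6.622×10⁻¹⁹ = 2.434×10²⁰, i.e. 2.434×10²⁰/6.022×10²³ = 4.042×10⁻⁴ mol.
Fraction absorbed: 1 − 12.2/100 = 0.8780.
Photons absorbed: 0.8780 × 4.042×10⁻⁴ = 3.549×10⁻⁴ mol.
Φ = 1.848×10⁻⁴ mol / 3.549×10⁻⁴ mol photons = 0.52.

Φ = 0.52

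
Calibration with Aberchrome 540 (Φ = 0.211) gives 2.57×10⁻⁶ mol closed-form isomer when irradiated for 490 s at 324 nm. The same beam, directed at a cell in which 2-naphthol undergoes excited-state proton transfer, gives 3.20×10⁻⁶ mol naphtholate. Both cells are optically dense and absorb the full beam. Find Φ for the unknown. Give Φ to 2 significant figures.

Φ = 0.26

Photons absorbed by the actinometer: 2.57×10⁻⁶ / 0.211 = 1.218×10⁻⁵ mol.
Φ(unknown) = 3.20×10⁻⁶ / 1.218×10⁻⁵ = 0.26.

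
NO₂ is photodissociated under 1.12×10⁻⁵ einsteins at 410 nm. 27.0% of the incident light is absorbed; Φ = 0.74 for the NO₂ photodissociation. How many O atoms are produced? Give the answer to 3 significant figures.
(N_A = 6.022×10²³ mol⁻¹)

1.35×10¹⁸ atoms

Photons absorbed: 0.270 × 1.12×10⁻⁵ = 3.024×10⁻⁶ mol.
Product: Φ × n_abs = 0.74 × 3.024×10⁻⁶ = 2.238×10⁻⁶ mol.
As a count: 2.238×10⁻⁶ × 6.022×10²³ = 1.35×10¹⁸.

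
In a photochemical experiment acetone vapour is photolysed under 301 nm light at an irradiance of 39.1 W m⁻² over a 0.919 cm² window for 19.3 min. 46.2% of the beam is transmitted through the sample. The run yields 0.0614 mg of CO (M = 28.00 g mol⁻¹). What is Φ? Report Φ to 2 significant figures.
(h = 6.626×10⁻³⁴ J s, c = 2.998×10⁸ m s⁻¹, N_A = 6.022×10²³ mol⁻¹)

Product: 0.0614 mg / 28.00 g mol⁻¹ = 2.193×10⁻⁶ mol.
Photon energy at 301 nm: hc/λ = (6.626×10⁻³⁴)(2.998×10⁸)/(301×10⁻⁹) = 6.600×10⁻¹⁹ J.
Energy delivered: (39.1 W m⁻²)(0.919×10⁻⁴ m²)(1158 s) = 4.161 J.
Photons incident: 4.161 / 6.600×10⁻¹⁹ = 6.305×10¹⁸, i.e. 6.305×10¹⁸/6.022×10²³ = 1.047×10⁻⁵ mol.
Fraction absorbed: 1 − 46.2/100 = 0.5380.
Photons absorbed: 0.5380 × 1.047×10⁻⁵ = 5.633×10⁻⁶ mol.
Φ = 2.193×10⁻⁶ mol / 5.633×10⁻⁶ mol photons = 0.39.

Φ = 0.39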